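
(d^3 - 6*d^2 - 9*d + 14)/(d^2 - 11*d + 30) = (d^3 - 6*d^2 - 9*d + 14)/(d^2 - 11*d + 30)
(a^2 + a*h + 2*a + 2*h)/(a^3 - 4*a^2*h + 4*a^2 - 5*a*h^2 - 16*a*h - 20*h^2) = (a + 2)/(a^2 - 5*a*h + 4*a - 20*h)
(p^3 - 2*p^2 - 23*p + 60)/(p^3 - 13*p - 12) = (p^2 + 2*p - 15)/(p^2 + 4*p + 3)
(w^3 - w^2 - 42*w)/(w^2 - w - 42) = w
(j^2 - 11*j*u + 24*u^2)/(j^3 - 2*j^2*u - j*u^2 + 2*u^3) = (j^2 - 11*j*u + 24*u^2)/(j^3 - 2*j^2*u - j*u^2 + 2*u^3)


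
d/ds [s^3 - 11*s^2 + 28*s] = 3*s^2 - 22*s + 28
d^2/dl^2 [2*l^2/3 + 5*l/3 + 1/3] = 4/3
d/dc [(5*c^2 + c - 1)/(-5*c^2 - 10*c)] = (-9*c^2 - 2*c - 2)/(5*c^2*(c^2 + 4*c + 4))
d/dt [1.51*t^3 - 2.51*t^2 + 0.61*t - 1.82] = 4.53*t^2 - 5.02*t + 0.61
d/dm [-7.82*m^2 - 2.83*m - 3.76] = -15.64*m - 2.83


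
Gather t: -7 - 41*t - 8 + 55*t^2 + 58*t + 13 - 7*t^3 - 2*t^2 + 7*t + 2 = -7*t^3 + 53*t^2 + 24*t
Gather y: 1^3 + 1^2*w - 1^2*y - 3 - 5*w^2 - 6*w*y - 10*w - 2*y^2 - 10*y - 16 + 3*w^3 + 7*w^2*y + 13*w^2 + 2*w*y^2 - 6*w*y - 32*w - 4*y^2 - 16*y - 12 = 3*w^3 + 8*w^2 - 41*w + y^2*(2*w - 6) + y*(7*w^2 - 12*w - 27) - 30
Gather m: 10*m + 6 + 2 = 10*m + 8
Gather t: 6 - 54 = -48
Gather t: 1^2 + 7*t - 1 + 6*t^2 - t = 6*t^2 + 6*t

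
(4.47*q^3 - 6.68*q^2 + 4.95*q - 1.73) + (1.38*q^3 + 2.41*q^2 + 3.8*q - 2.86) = 5.85*q^3 - 4.27*q^2 + 8.75*q - 4.59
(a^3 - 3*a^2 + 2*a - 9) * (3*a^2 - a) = 3*a^5 - 10*a^4 + 9*a^3 - 29*a^2 + 9*a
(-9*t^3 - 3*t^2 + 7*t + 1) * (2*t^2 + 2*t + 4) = -18*t^5 - 24*t^4 - 28*t^3 + 4*t^2 + 30*t + 4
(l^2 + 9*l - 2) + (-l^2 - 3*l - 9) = 6*l - 11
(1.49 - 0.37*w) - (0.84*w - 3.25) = 4.74 - 1.21*w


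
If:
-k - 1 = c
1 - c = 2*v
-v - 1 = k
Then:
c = 1/3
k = -4/3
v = 1/3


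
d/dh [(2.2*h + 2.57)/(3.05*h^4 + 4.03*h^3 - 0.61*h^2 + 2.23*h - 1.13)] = (-20.13*h^4 - 49.086*h^3 - 29.7293*h^2 + 3.1354*h - 8.2171)/(9.3025*h^8 + 24.583*h^7 + 12.5199*h^6 + 8.6864*h^5 + 11.4529*h^4 - 11.8284*h^3 + 6.3515*h^2 - 5.0398*h + 1.2769)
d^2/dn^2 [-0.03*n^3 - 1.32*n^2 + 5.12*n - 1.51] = -0.18*n - 2.64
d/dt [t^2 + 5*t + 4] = 2*t + 5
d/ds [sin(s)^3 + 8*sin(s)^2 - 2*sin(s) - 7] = (3*sin(s)^2 + 16*sin(s) - 2)*cos(s)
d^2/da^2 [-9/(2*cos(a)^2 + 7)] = 36*(4*sin(a)^4 + 12*sin(a)^2 - 9)/(cos(2*a) + 8)^3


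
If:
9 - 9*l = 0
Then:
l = 1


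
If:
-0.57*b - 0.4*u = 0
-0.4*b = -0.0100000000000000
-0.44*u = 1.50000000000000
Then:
No Solution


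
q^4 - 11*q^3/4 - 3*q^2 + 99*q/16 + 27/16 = (q - 3)*(q - 3/2)*(q + 1/4)*(q + 3/2)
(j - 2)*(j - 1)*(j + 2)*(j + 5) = j^4 + 4*j^3 - 9*j^2 - 16*j + 20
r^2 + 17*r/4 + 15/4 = (r + 5/4)*(r + 3)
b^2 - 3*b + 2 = (b - 2)*(b - 1)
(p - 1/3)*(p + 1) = p^2 + 2*p/3 - 1/3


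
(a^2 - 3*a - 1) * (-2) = -2*a^2 + 6*a + 2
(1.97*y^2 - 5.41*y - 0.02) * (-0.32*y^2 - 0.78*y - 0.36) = -0.6304*y^4 + 0.1946*y^3 + 3.517*y^2 + 1.9632*y + 0.0072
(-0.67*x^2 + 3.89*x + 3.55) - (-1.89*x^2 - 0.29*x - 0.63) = 1.22*x^2 + 4.18*x + 4.18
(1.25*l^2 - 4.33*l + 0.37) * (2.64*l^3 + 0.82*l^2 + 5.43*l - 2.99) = 3.3*l^5 - 10.4062*l^4 + 4.2137*l^3 - 26.946*l^2 + 14.9558*l - 1.1063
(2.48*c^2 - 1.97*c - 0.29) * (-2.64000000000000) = -6.5472*c^2 + 5.2008*c + 0.7656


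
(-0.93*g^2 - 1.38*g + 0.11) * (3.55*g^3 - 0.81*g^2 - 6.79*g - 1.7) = -3.3015*g^5 - 4.1457*g^4 + 7.823*g^3 + 10.8621*g^2 + 1.5991*g - 0.187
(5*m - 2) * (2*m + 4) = 10*m^2 + 16*m - 8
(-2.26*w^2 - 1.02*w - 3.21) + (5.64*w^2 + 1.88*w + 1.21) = 3.38*w^2 + 0.86*w - 2.0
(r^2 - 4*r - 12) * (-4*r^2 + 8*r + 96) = -4*r^4 + 24*r^3 + 112*r^2 - 480*r - 1152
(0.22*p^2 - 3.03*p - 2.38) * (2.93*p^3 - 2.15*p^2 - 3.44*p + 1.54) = 0.6446*p^5 - 9.3509*p^4 - 1.2157*p^3 + 15.879*p^2 + 3.521*p - 3.6652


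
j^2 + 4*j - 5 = (j - 1)*(j + 5)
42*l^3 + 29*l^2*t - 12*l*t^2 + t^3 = (-7*l + t)*(-6*l + t)*(l + t)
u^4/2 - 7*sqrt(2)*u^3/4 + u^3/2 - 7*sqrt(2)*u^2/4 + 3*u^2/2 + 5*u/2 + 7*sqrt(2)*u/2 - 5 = (u/2 + 1)*(u - 1)*(u - 5*sqrt(2)/2)*(u - sqrt(2))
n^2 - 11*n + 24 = (n - 8)*(n - 3)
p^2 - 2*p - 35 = (p - 7)*(p + 5)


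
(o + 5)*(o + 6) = o^2 + 11*o + 30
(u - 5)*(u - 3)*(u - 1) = u^3 - 9*u^2 + 23*u - 15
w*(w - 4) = w^2 - 4*w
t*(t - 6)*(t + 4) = t^3 - 2*t^2 - 24*t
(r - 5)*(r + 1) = r^2 - 4*r - 5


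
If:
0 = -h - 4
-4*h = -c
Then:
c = -16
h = -4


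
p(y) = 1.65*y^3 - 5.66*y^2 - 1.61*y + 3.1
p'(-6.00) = 244.51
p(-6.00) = -547.40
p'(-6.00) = 244.51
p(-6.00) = -547.40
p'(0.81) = -7.53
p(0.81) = -1.04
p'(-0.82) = 11.00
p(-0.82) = -0.30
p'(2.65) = 3.15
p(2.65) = -10.21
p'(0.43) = -5.56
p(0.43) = 1.49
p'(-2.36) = 52.67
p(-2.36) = -46.31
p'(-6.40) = 273.59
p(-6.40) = -650.97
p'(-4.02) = 123.89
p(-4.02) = -189.09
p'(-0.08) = -0.67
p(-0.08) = 3.19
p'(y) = 4.95*y^2 - 11.32*y - 1.61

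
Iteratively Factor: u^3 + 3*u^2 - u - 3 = (u + 3)*(u^2 - 1) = (u + 1)*(u + 3)*(u - 1)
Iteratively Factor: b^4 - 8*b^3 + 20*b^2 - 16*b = (b)*(b^3 - 8*b^2 + 20*b - 16) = b*(b - 2)*(b^2 - 6*b + 8) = b*(b - 2)^2*(b - 4)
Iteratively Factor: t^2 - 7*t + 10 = (t - 5)*(t - 2)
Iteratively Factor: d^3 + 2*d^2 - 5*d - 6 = (d + 3)*(d^2 - d - 2) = (d - 2)*(d + 3)*(d + 1)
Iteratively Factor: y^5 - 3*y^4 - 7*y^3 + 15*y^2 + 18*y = (y + 2)*(y^4 - 5*y^3 + 3*y^2 + 9*y) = y*(y + 2)*(y^3 - 5*y^2 + 3*y + 9) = y*(y - 3)*(y + 2)*(y^2 - 2*y - 3) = y*(y - 3)^2*(y + 2)*(y + 1)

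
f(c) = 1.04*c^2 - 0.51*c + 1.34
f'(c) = 2.08*c - 0.51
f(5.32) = 28.06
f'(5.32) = 10.56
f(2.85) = 8.33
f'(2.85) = 5.42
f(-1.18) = 3.39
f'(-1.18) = -2.96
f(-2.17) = 7.34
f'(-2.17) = -5.02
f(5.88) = 34.30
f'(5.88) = 11.72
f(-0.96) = 2.79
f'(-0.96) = -2.51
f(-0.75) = 2.31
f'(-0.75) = -2.07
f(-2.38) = 8.44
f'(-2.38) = -5.46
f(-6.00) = 41.84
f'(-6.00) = -12.99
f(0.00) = 1.34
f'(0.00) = -0.51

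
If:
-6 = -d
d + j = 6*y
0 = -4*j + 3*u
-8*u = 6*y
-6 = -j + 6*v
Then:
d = 6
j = -18/35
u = -24/35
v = -38/35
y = 32/35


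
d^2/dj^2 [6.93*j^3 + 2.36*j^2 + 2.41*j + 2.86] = 41.58*j + 4.72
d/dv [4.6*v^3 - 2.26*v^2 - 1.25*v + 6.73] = 13.8*v^2 - 4.52*v - 1.25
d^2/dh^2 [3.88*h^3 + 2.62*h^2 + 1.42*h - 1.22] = 23.28*h + 5.24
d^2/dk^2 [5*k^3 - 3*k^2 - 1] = 30*k - 6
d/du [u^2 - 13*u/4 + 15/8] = 2*u - 13/4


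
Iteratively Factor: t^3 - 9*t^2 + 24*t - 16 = (t - 4)*(t^2 - 5*t + 4) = (t - 4)^2*(t - 1)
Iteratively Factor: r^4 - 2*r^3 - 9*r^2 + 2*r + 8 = (r - 1)*(r^3 - r^2 - 10*r - 8) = (r - 1)*(r + 1)*(r^2 - 2*r - 8) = (r - 1)*(r + 1)*(r + 2)*(r - 4)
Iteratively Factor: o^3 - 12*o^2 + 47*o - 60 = (o - 4)*(o^2 - 8*o + 15) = (o - 5)*(o - 4)*(o - 3)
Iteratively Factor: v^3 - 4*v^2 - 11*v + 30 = (v - 5)*(v^2 + v - 6) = (v - 5)*(v - 2)*(v + 3)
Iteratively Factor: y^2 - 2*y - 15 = (y + 3)*(y - 5)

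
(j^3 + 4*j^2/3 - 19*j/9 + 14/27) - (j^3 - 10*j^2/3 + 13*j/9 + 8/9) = 14*j^2/3 - 32*j/9 - 10/27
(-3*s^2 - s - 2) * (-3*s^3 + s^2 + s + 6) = 9*s^5 + 2*s^3 - 21*s^2 - 8*s - 12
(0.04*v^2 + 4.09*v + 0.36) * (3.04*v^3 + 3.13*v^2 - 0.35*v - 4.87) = 0.1216*v^5 + 12.5588*v^4 + 13.8821*v^3 - 0.4995*v^2 - 20.0443*v - 1.7532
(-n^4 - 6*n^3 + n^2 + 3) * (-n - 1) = n^5 + 7*n^4 + 5*n^3 - n^2 - 3*n - 3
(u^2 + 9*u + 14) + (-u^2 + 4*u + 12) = 13*u + 26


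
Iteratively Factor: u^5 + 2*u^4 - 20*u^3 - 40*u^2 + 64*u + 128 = (u + 4)*(u^4 - 2*u^3 - 12*u^2 + 8*u + 32) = (u + 2)*(u + 4)*(u^3 - 4*u^2 - 4*u + 16) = (u + 2)^2*(u + 4)*(u^2 - 6*u + 8) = (u - 2)*(u + 2)^2*(u + 4)*(u - 4)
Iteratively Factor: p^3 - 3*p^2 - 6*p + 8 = (p - 1)*(p^2 - 2*p - 8) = (p - 1)*(p + 2)*(p - 4)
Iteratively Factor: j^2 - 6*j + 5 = (j - 1)*(j - 5)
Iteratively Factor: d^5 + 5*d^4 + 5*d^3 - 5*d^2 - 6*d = (d + 2)*(d^4 + 3*d^3 - d^2 - 3*d) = (d - 1)*(d + 2)*(d^3 + 4*d^2 + 3*d) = d*(d - 1)*(d + 2)*(d^2 + 4*d + 3) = d*(d - 1)*(d + 2)*(d + 3)*(d + 1)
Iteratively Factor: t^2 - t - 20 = (t - 5)*(t + 4)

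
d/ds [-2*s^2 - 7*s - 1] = -4*s - 7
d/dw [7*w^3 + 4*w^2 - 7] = w*(21*w + 8)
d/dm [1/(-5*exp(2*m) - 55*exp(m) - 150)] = (2*exp(m) + 11)*exp(m)/(5*(exp(2*m) + 11*exp(m) + 30)^2)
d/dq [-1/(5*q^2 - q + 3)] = (10*q - 1)/(5*q^2 - q + 3)^2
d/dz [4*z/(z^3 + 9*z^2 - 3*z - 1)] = 4*(z^3 + 9*z^2 - 3*z*(z^2 + 6*z - 1) - 3*z - 1)/(z^3 + 9*z^2 - 3*z - 1)^2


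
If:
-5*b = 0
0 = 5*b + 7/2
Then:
No Solution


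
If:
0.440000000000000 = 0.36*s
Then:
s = 1.22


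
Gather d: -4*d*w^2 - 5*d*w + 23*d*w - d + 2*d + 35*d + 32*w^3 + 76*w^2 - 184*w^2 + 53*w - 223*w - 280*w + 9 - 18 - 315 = d*(-4*w^2 + 18*w + 36) + 32*w^3 - 108*w^2 - 450*w - 324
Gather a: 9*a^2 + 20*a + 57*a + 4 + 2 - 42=9*a^2 + 77*a - 36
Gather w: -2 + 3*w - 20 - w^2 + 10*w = -w^2 + 13*w - 22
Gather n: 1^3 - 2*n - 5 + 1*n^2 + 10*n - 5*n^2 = -4*n^2 + 8*n - 4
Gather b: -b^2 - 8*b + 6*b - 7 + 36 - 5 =-b^2 - 2*b + 24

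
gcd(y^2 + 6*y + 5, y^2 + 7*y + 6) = y + 1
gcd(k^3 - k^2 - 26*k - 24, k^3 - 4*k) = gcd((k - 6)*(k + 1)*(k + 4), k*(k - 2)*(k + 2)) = 1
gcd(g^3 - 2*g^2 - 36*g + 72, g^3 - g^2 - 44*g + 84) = g^2 - 8*g + 12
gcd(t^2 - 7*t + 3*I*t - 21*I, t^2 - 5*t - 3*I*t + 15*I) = 1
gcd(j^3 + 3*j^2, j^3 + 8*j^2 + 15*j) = j^2 + 3*j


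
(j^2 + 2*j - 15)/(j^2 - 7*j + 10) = (j^2 + 2*j - 15)/(j^2 - 7*j + 10)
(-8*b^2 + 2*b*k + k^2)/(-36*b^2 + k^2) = (8*b^2 - 2*b*k - k^2)/(36*b^2 - k^2)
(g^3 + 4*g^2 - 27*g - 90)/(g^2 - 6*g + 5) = (g^2 + 9*g + 18)/(g - 1)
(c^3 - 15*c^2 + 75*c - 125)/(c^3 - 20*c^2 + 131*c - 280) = (c^2 - 10*c + 25)/(c^2 - 15*c + 56)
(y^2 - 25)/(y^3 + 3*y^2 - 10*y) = (y - 5)/(y*(y - 2))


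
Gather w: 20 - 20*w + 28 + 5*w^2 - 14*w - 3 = 5*w^2 - 34*w + 45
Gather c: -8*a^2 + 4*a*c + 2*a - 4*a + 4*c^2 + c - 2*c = -8*a^2 - 2*a + 4*c^2 + c*(4*a - 1)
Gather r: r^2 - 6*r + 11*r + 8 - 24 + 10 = r^2 + 5*r - 6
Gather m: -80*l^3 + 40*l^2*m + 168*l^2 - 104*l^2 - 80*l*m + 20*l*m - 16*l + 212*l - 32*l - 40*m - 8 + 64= -80*l^3 + 64*l^2 + 164*l + m*(40*l^2 - 60*l - 40) + 56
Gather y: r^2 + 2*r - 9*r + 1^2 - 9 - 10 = r^2 - 7*r - 18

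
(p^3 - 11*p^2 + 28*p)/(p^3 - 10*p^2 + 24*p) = (p - 7)/(p - 6)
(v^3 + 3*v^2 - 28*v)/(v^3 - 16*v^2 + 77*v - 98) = v*(v^2 + 3*v - 28)/(v^3 - 16*v^2 + 77*v - 98)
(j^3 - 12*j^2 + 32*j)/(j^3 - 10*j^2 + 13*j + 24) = j*(j - 4)/(j^2 - 2*j - 3)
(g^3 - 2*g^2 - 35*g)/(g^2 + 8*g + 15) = g*(g - 7)/(g + 3)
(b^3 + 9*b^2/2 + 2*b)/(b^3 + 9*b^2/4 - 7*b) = 2*(2*b + 1)/(4*b - 7)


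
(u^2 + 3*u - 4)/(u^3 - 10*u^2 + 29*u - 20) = (u + 4)/(u^2 - 9*u + 20)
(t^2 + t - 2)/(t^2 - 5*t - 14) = (t - 1)/(t - 7)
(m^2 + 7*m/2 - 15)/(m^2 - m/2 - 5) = (m + 6)/(m + 2)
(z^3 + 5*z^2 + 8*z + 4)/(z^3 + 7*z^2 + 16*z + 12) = (z + 1)/(z + 3)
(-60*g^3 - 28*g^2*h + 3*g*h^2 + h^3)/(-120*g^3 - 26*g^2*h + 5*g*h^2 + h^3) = (2*g + h)/(4*g + h)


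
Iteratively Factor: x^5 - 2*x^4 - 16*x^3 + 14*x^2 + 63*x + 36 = (x - 3)*(x^4 + x^3 - 13*x^2 - 25*x - 12) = (x - 3)*(x + 3)*(x^3 - 2*x^2 - 7*x - 4) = (x - 4)*(x - 3)*(x + 3)*(x^2 + 2*x + 1) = (x - 4)*(x - 3)*(x + 1)*(x + 3)*(x + 1)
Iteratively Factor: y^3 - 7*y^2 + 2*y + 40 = (y + 2)*(y^2 - 9*y + 20) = (y - 4)*(y + 2)*(y - 5)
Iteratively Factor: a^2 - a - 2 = (a + 1)*(a - 2)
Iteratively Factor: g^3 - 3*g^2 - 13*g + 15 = (g + 3)*(g^2 - 6*g + 5) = (g - 1)*(g + 3)*(g - 5)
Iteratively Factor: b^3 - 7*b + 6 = (b + 3)*(b^2 - 3*b + 2) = (b - 2)*(b + 3)*(b - 1)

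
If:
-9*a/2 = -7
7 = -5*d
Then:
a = 14/9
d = -7/5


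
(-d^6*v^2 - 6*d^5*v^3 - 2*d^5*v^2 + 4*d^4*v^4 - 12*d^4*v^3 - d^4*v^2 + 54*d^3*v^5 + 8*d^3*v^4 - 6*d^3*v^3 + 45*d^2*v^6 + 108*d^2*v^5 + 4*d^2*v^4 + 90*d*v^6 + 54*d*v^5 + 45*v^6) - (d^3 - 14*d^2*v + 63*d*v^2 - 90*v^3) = -d^6*v^2 - 6*d^5*v^3 - 2*d^5*v^2 + 4*d^4*v^4 - 12*d^4*v^3 - d^4*v^2 + 54*d^3*v^5 + 8*d^3*v^4 - 6*d^3*v^3 - d^3 + 45*d^2*v^6 + 108*d^2*v^5 + 4*d^2*v^4 + 14*d^2*v + 90*d*v^6 + 54*d*v^5 - 63*d*v^2 + 45*v^6 + 90*v^3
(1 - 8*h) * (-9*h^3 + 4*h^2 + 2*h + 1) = 72*h^4 - 41*h^3 - 12*h^2 - 6*h + 1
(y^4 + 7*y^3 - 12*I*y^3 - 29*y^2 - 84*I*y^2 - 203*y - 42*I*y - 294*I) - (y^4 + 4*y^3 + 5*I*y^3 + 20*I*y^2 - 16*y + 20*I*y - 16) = 3*y^3 - 17*I*y^3 - 29*y^2 - 104*I*y^2 - 187*y - 62*I*y + 16 - 294*I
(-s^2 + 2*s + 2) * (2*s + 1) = -2*s^3 + 3*s^2 + 6*s + 2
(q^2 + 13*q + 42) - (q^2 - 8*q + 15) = 21*q + 27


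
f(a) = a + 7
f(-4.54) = 2.46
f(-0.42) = 6.58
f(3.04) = 10.04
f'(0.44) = 1.00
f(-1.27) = 5.73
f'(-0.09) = 1.00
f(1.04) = 8.04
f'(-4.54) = 1.00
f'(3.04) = 1.00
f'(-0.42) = 1.00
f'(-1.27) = 1.00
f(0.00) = 7.00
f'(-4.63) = 1.00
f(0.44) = 7.44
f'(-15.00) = 1.00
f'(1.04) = 1.00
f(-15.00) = -8.00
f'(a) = 1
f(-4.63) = 2.37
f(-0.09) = 6.91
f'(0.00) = 1.00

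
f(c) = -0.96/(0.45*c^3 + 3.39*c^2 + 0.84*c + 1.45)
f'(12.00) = 0.00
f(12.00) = -0.00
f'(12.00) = 0.00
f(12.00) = -0.00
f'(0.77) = 0.35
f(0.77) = -0.22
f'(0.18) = 0.69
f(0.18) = -0.56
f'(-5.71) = 0.01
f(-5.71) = -0.04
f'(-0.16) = -0.10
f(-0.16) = -0.69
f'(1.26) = 0.14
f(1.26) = -0.11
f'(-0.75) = -0.52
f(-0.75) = -0.38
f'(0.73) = 0.38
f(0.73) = -0.24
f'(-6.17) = 0.03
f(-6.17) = -0.05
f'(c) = -0.96*(-1.35*c^2 - 6.78*c - 0.84)/(0.45*c^3 + 3.39*c^2 + 0.84*c + 1.45)^2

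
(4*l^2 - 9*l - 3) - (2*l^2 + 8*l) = 2*l^2 - 17*l - 3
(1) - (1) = 0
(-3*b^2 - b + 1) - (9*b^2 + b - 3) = -12*b^2 - 2*b + 4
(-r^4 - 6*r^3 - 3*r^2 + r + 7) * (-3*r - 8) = 3*r^5 + 26*r^4 + 57*r^3 + 21*r^2 - 29*r - 56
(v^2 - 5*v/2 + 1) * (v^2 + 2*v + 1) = v^4 - v^3/2 - 3*v^2 - v/2 + 1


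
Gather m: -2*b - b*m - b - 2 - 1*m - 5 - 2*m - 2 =-3*b + m*(-b - 3) - 9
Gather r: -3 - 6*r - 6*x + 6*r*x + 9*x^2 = r*(6*x - 6) + 9*x^2 - 6*x - 3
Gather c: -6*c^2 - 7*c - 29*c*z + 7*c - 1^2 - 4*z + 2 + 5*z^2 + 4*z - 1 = -6*c^2 - 29*c*z + 5*z^2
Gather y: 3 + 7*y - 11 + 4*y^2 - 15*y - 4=4*y^2 - 8*y - 12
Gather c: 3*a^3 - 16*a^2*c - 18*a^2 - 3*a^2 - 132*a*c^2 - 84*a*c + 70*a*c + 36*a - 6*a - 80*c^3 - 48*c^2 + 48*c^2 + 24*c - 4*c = 3*a^3 - 21*a^2 - 132*a*c^2 + 30*a - 80*c^3 + c*(-16*a^2 - 14*a + 20)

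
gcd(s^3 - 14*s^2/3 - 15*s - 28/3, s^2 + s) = s + 1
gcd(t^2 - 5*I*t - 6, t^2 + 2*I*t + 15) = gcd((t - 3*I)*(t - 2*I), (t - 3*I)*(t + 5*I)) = t - 3*I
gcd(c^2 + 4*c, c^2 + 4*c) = c^2 + 4*c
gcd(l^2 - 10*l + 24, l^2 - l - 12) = l - 4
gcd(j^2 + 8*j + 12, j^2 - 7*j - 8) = 1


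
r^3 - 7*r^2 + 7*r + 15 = (r - 5)*(r - 3)*(r + 1)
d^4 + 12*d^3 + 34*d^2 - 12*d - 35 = (d - 1)*(d + 1)*(d + 5)*(d + 7)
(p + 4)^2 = p^2 + 8*p + 16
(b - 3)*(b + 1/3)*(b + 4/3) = b^3 - 4*b^2/3 - 41*b/9 - 4/3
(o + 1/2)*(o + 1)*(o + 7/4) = o^3 + 13*o^2/4 + 25*o/8 + 7/8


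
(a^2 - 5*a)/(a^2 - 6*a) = (a - 5)/(a - 6)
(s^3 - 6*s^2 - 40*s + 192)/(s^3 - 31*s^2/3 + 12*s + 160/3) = 3*(s + 6)/(3*s + 5)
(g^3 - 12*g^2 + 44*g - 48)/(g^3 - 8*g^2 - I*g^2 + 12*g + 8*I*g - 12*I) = (g - 4)/(g - I)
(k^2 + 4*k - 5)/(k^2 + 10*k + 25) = (k - 1)/(k + 5)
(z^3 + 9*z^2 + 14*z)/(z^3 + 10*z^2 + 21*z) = (z + 2)/(z + 3)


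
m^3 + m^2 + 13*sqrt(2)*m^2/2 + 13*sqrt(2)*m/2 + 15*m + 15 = (m + 1)*(m + 3*sqrt(2)/2)*(m + 5*sqrt(2))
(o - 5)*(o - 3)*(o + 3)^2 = o^4 - 2*o^3 - 24*o^2 + 18*o + 135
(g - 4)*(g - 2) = g^2 - 6*g + 8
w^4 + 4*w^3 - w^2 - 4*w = w*(w - 1)*(w + 1)*(w + 4)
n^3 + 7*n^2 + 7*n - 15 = (n - 1)*(n + 3)*(n + 5)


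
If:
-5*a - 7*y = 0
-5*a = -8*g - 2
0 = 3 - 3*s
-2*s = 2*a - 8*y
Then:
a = -7/27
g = -89/216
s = 1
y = 5/27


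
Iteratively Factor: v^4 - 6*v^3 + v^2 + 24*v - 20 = (v - 2)*(v^3 - 4*v^2 - 7*v + 10) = (v - 2)*(v + 2)*(v^2 - 6*v + 5) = (v - 5)*(v - 2)*(v + 2)*(v - 1)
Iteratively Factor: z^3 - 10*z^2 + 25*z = (z - 5)*(z^2 - 5*z) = z*(z - 5)*(z - 5)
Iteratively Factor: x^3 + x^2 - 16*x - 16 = (x - 4)*(x^2 + 5*x + 4) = (x - 4)*(x + 4)*(x + 1)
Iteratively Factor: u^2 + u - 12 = (u - 3)*(u + 4)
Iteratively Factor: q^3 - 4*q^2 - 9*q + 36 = (q - 3)*(q^2 - q - 12) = (q - 3)*(q + 3)*(q - 4)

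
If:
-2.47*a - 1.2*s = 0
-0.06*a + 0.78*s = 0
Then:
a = 0.00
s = 0.00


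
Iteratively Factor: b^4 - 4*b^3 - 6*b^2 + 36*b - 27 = (b + 3)*(b^3 - 7*b^2 + 15*b - 9) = (b - 3)*(b + 3)*(b^2 - 4*b + 3) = (b - 3)*(b - 1)*(b + 3)*(b - 3)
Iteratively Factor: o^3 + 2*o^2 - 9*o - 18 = (o + 2)*(o^2 - 9) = (o - 3)*(o + 2)*(o + 3)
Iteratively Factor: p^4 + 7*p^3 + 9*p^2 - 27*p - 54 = (p + 3)*(p^3 + 4*p^2 - 3*p - 18) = (p + 3)^2*(p^2 + p - 6) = (p + 3)^3*(p - 2)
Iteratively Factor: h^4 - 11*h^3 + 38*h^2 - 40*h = (h - 2)*(h^3 - 9*h^2 + 20*h) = (h - 4)*(h - 2)*(h^2 - 5*h) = h*(h - 4)*(h - 2)*(h - 5)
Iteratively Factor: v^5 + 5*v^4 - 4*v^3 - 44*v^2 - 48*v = (v + 2)*(v^4 + 3*v^3 - 10*v^2 - 24*v) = v*(v + 2)*(v^3 + 3*v^2 - 10*v - 24) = v*(v - 3)*(v + 2)*(v^2 + 6*v + 8) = v*(v - 3)*(v + 2)^2*(v + 4)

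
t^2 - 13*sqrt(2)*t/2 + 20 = (t - 4*sqrt(2))*(t - 5*sqrt(2)/2)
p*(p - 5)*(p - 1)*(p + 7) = p^4 + p^3 - 37*p^2 + 35*p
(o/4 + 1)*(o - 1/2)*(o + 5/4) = o^3/4 + 19*o^2/16 + 19*o/32 - 5/8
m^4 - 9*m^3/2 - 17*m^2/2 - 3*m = m*(m - 6)*(m + 1/2)*(m + 1)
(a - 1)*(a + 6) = a^2 + 5*a - 6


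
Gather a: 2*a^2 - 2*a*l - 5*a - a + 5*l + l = 2*a^2 + a*(-2*l - 6) + 6*l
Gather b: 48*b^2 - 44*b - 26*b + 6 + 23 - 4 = 48*b^2 - 70*b + 25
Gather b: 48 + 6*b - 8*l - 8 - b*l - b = b*(5 - l) - 8*l + 40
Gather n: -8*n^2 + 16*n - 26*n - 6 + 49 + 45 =-8*n^2 - 10*n + 88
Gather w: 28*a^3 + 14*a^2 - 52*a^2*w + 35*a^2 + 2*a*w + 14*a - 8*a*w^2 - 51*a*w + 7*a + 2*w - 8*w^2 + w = 28*a^3 + 49*a^2 + 21*a + w^2*(-8*a - 8) + w*(-52*a^2 - 49*a + 3)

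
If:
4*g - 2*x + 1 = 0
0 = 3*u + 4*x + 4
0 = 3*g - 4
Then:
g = 4/3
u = -50/9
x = 19/6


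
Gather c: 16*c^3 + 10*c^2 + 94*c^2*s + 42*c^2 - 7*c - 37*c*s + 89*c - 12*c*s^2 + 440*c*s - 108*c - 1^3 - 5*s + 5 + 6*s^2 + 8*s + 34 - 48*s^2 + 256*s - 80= 16*c^3 + c^2*(94*s + 52) + c*(-12*s^2 + 403*s - 26) - 42*s^2 + 259*s - 42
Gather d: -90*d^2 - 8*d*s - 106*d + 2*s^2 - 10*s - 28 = -90*d^2 + d*(-8*s - 106) + 2*s^2 - 10*s - 28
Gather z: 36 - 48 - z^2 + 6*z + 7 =-z^2 + 6*z - 5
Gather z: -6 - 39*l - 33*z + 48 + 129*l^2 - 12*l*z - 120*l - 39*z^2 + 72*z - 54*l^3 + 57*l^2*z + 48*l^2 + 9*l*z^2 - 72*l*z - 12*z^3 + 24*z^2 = -54*l^3 + 177*l^2 - 159*l - 12*z^3 + z^2*(9*l - 15) + z*(57*l^2 - 84*l + 39) + 42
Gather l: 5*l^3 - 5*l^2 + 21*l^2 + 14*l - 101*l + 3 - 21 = 5*l^3 + 16*l^2 - 87*l - 18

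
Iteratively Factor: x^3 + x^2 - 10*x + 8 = (x - 2)*(x^2 + 3*x - 4) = (x - 2)*(x - 1)*(x + 4)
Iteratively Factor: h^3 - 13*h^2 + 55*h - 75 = (h - 5)*(h^2 - 8*h + 15) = (h - 5)^2*(h - 3)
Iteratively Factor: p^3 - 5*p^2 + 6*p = (p - 2)*(p^2 - 3*p) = p*(p - 2)*(p - 3)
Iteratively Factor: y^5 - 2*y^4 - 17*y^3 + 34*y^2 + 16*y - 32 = (y - 2)*(y^4 - 17*y^2 + 16) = (y - 2)*(y + 4)*(y^3 - 4*y^2 - y + 4) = (y - 2)*(y + 1)*(y + 4)*(y^2 - 5*y + 4) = (y - 2)*(y - 1)*(y + 1)*(y + 4)*(y - 4)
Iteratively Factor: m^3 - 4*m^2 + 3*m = (m - 1)*(m^2 - 3*m) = m*(m - 1)*(m - 3)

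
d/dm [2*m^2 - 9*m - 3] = 4*m - 9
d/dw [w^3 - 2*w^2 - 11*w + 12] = 3*w^2 - 4*w - 11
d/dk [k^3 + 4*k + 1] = 3*k^2 + 4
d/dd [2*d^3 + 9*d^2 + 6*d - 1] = 6*d^2 + 18*d + 6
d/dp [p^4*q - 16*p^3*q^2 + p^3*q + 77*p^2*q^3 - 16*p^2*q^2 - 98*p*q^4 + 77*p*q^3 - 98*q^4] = q*(4*p^3 - 48*p^2*q + 3*p^2 + 154*p*q^2 - 32*p*q - 98*q^3 + 77*q^2)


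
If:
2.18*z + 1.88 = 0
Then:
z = -0.86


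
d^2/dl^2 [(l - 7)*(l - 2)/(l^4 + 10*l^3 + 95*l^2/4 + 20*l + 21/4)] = 8*(48*l^8 - 384*l^7 - 8060*l^6 - 21780*l^5 + 77712*l^4 + 376215*l^3 + 545769*l^2 + 337785*l + 77231)/(64*l^12 + 1920*l^11 + 23760*l^10 + 159040*l^9 + 642108*l^8 + 1669560*l^7 + 2906855*l^6 + 3453120*l^5 + 2801067*l^4 + 1522520*l^3 + 528885*l^2 + 105840*l + 9261)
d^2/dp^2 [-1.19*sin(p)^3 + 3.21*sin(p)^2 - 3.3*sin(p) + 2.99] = 4.1925*sin(p) - 2.6775*sin(3*p) + 6.42*cos(2*p)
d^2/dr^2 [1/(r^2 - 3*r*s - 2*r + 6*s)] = 2*(-r^2 + 3*r*s + 2*r - 6*s + (-2*r + 3*s + 2)^2)/(r^2 - 3*r*s - 2*r + 6*s)^3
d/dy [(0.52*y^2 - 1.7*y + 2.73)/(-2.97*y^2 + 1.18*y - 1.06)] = (-4.4354*y^2 + 15.1138*y - 1.4194)/(8.8209*y^4 - 7.0092*y^3 + 7.6888*y^2 - 2.5016*y + 1.1236)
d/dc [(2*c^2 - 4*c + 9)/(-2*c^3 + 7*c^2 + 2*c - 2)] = 2*(2*c^4 - 8*c^3 + 43*c^2 - 67*c - 5)/(4*c^6 - 28*c^5 + 41*c^4 + 36*c^3 - 24*c^2 - 8*c + 4)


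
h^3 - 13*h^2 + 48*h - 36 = (h - 6)^2*(h - 1)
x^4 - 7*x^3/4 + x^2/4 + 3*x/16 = x*(x - 3/2)*(x - 1/2)*(x + 1/4)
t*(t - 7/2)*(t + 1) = t^3 - 5*t^2/2 - 7*t/2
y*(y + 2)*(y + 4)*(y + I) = y^4 + 6*y^3 + I*y^3 + 8*y^2 + 6*I*y^2 + 8*I*y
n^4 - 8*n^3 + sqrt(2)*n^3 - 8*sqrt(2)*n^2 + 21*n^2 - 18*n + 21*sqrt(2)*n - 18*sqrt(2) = (n - 3)^2*(n - 2)*(n + sqrt(2))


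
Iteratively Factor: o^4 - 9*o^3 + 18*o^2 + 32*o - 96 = (o - 4)*(o^3 - 5*o^2 - 2*o + 24) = (o - 4)*(o + 2)*(o^2 - 7*o + 12) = (o - 4)*(o - 3)*(o + 2)*(o - 4)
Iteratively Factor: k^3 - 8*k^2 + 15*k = (k)*(k^2 - 8*k + 15) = k*(k - 5)*(k - 3)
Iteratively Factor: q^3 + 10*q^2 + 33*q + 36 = (q + 3)*(q^2 + 7*q + 12) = (q + 3)*(q + 4)*(q + 3)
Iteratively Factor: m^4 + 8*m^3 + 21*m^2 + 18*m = (m + 2)*(m^3 + 6*m^2 + 9*m) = (m + 2)*(m + 3)*(m^2 + 3*m) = m*(m + 2)*(m + 3)*(m + 3)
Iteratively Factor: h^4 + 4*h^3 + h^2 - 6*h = (h + 3)*(h^3 + h^2 - 2*h) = (h - 1)*(h + 3)*(h^2 + 2*h) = h*(h - 1)*(h + 3)*(h + 2)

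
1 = 1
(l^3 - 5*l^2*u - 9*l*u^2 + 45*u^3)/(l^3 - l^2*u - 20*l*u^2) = (l^2 - 9*u^2)/(l*(l + 4*u))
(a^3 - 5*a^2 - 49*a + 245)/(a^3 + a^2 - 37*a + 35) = (a - 7)/(a - 1)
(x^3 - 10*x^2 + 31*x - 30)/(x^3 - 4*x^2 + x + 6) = (x - 5)/(x + 1)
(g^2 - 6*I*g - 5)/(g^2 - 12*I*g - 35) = (g - I)/(g - 7*I)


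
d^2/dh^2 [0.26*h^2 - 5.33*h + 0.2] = 0.520000000000000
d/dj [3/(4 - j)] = 3/(j - 4)^2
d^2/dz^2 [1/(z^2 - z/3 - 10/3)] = 6*(9*z^2 - 3*z - (6*z - 1)^2 - 30)/(-3*z^2 + z + 10)^3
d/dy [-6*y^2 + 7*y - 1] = 7 - 12*y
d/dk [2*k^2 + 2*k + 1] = 4*k + 2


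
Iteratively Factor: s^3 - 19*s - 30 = (s - 5)*(s^2 + 5*s + 6) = (s - 5)*(s + 3)*(s + 2)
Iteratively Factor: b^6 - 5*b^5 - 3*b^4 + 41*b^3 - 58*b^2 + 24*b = (b - 1)*(b^5 - 4*b^4 - 7*b^3 + 34*b^2 - 24*b) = (b - 1)^2*(b^4 - 3*b^3 - 10*b^2 + 24*b) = (b - 4)*(b - 1)^2*(b^3 + b^2 - 6*b) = (b - 4)*(b - 1)^2*(b + 3)*(b^2 - 2*b) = b*(b - 4)*(b - 1)^2*(b + 3)*(b - 2)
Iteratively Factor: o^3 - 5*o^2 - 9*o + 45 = (o - 3)*(o^2 - 2*o - 15) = (o - 3)*(o + 3)*(o - 5)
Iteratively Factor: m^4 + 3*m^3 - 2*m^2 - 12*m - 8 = (m + 2)*(m^3 + m^2 - 4*m - 4) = (m + 2)^2*(m^2 - m - 2) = (m + 1)*(m + 2)^2*(m - 2)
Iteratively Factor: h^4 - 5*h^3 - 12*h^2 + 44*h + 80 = (h + 2)*(h^3 - 7*h^2 + 2*h + 40) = (h - 5)*(h + 2)*(h^2 - 2*h - 8) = (h - 5)*(h + 2)^2*(h - 4)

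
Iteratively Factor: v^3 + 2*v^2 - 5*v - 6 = (v + 3)*(v^2 - v - 2) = (v - 2)*(v + 3)*(v + 1)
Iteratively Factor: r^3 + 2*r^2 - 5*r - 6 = (r + 3)*(r^2 - r - 2) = (r + 1)*(r + 3)*(r - 2)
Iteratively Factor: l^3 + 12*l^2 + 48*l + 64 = (l + 4)*(l^2 + 8*l + 16) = (l + 4)^2*(l + 4)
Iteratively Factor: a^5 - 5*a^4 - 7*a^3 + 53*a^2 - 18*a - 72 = (a - 2)*(a^4 - 3*a^3 - 13*a^2 + 27*a + 36) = (a - 2)*(a + 1)*(a^3 - 4*a^2 - 9*a + 36) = (a - 2)*(a + 1)*(a + 3)*(a^2 - 7*a + 12) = (a - 3)*(a - 2)*(a + 1)*(a + 3)*(a - 4)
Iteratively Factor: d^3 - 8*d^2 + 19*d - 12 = (d - 4)*(d^2 - 4*d + 3) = (d - 4)*(d - 1)*(d - 3)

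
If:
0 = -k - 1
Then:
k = -1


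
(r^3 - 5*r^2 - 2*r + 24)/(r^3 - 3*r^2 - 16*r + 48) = (r + 2)/(r + 4)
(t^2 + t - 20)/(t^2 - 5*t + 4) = (t + 5)/(t - 1)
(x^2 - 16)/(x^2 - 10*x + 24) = (x + 4)/(x - 6)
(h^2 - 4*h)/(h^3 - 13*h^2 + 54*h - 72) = h/(h^2 - 9*h + 18)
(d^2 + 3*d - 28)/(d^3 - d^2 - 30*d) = (-d^2 - 3*d + 28)/(d*(-d^2 + d + 30))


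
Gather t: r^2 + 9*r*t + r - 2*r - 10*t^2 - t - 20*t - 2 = r^2 - r - 10*t^2 + t*(9*r - 21) - 2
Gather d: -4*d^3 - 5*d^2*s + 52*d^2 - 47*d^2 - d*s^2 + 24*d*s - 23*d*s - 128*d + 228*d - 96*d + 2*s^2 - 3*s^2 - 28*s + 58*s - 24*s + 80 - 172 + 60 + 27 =-4*d^3 + d^2*(5 - 5*s) + d*(-s^2 + s + 4) - s^2 + 6*s - 5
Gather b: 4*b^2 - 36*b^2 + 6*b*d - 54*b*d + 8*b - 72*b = -32*b^2 + b*(-48*d - 64)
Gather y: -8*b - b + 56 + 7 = 63 - 9*b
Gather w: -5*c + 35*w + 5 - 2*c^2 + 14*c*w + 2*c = -2*c^2 - 3*c + w*(14*c + 35) + 5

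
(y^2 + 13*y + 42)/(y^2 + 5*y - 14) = (y + 6)/(y - 2)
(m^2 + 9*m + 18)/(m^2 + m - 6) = (m + 6)/(m - 2)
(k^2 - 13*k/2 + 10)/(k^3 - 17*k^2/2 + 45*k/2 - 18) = (2*k - 5)/(2*k^2 - 9*k + 9)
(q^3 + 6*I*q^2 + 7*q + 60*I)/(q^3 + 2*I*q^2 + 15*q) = (q + 4*I)/q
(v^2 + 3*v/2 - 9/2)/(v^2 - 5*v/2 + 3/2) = (v + 3)/(v - 1)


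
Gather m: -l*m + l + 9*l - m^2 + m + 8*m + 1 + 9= 10*l - m^2 + m*(9 - l) + 10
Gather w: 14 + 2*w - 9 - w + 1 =w + 6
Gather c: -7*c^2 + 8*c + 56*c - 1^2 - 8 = -7*c^2 + 64*c - 9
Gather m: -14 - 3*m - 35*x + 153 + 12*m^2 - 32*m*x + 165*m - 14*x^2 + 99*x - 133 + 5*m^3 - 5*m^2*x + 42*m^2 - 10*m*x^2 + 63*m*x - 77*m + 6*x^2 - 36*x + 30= 5*m^3 + m^2*(54 - 5*x) + m*(-10*x^2 + 31*x + 85) - 8*x^2 + 28*x + 36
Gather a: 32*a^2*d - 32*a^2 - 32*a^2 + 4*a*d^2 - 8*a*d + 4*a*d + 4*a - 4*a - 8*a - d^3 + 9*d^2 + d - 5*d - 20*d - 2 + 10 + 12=a^2*(32*d - 64) + a*(4*d^2 - 4*d - 8) - d^3 + 9*d^2 - 24*d + 20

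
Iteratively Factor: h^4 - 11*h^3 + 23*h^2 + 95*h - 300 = (h - 4)*(h^3 - 7*h^2 - 5*h + 75) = (h - 5)*(h - 4)*(h^2 - 2*h - 15) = (h - 5)*(h - 4)*(h + 3)*(h - 5)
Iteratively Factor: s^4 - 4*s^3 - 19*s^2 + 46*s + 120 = (s - 4)*(s^3 - 19*s - 30) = (s - 5)*(s - 4)*(s^2 + 5*s + 6) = (s - 5)*(s - 4)*(s + 3)*(s + 2)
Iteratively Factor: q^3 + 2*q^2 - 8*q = (q + 4)*(q^2 - 2*q) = (q - 2)*(q + 4)*(q)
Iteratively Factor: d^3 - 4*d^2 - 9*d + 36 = (d - 3)*(d^2 - d - 12) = (d - 3)*(d + 3)*(d - 4)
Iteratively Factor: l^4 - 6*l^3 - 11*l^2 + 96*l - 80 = (l - 4)*(l^3 - 2*l^2 - 19*l + 20) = (l - 4)*(l + 4)*(l^2 - 6*l + 5) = (l - 4)*(l - 1)*(l + 4)*(l - 5)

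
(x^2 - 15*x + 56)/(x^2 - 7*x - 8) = (x - 7)/(x + 1)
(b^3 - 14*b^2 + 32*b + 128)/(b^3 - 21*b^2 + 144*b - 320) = (b + 2)/(b - 5)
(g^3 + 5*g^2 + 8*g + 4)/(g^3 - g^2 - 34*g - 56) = (g^2 + 3*g + 2)/(g^2 - 3*g - 28)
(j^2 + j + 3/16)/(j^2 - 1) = (j^2 + j + 3/16)/(j^2 - 1)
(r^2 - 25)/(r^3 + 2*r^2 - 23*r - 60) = (r + 5)/(r^2 + 7*r + 12)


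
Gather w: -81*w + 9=9 - 81*w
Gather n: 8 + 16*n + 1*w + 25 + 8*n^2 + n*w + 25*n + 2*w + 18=8*n^2 + n*(w + 41) + 3*w + 51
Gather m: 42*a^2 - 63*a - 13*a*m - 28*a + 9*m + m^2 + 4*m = 42*a^2 - 91*a + m^2 + m*(13 - 13*a)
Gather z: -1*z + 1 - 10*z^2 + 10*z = -10*z^2 + 9*z + 1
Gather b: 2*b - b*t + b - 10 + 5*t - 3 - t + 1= b*(3 - t) + 4*t - 12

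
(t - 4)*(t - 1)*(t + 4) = t^3 - t^2 - 16*t + 16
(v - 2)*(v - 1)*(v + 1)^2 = v^4 - v^3 - 3*v^2 + v + 2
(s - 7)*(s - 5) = s^2 - 12*s + 35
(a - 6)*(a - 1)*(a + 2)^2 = a^4 - 3*a^3 - 18*a^2 - 4*a + 24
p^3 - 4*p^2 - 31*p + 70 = (p - 7)*(p - 2)*(p + 5)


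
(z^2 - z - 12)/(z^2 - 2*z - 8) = (z + 3)/(z + 2)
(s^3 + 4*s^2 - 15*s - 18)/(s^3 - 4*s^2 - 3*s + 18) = (s^2 + 7*s + 6)/(s^2 - s - 6)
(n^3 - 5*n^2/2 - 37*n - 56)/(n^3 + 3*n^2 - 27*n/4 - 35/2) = 2*(n - 8)/(2*n - 5)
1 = 1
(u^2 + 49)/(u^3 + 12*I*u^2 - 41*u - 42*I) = (u - 7*I)/(u^2 + 5*I*u - 6)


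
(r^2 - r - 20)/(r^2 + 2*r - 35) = (r + 4)/(r + 7)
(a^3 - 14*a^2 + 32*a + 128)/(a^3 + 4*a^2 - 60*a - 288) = (a^2 - 6*a - 16)/(a^2 + 12*a + 36)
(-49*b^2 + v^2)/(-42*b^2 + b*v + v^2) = (-7*b + v)/(-6*b + v)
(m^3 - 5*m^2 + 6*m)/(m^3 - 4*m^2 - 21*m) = (-m^2 + 5*m - 6)/(-m^2 + 4*m + 21)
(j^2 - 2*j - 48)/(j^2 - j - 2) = (-j^2 + 2*j + 48)/(-j^2 + j + 2)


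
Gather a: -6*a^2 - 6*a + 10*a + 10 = -6*a^2 + 4*a + 10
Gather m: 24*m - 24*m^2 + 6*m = -24*m^2 + 30*m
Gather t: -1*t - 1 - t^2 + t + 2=1 - t^2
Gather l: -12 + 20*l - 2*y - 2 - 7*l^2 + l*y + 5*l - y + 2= -7*l^2 + l*(y + 25) - 3*y - 12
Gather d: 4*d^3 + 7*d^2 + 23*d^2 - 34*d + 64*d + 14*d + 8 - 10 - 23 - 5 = 4*d^3 + 30*d^2 + 44*d - 30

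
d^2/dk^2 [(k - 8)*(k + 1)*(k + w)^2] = 12*k^2 + 12*k*w - 42*k + 2*w^2 - 28*w - 16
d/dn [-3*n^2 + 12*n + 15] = 12 - 6*n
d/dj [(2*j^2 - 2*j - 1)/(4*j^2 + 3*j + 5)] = 7*(2*j^2 + 4*j - 1)/(16*j^4 + 24*j^3 + 49*j^2 + 30*j + 25)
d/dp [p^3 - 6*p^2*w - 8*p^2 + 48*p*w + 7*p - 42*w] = 3*p^2 - 12*p*w - 16*p + 48*w + 7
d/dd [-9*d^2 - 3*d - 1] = -18*d - 3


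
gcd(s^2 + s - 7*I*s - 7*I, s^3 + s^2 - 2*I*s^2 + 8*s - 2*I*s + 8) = s + 1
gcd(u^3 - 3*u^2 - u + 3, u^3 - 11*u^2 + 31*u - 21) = u^2 - 4*u + 3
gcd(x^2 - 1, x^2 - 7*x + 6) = x - 1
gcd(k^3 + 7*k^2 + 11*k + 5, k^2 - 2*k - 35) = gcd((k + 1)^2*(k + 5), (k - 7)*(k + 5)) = k + 5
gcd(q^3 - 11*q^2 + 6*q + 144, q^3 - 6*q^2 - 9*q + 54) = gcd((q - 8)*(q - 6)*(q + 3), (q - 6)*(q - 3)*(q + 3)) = q^2 - 3*q - 18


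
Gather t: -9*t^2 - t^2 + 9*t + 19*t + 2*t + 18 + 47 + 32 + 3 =-10*t^2 + 30*t + 100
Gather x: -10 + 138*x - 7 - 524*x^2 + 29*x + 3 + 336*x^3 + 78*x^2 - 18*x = 336*x^3 - 446*x^2 + 149*x - 14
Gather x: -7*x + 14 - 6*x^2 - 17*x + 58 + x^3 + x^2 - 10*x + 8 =x^3 - 5*x^2 - 34*x + 80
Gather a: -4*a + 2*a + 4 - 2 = 2 - 2*a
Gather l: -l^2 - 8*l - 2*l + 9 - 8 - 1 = -l^2 - 10*l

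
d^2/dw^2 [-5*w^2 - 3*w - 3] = -10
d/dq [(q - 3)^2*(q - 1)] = (q - 3)*(3*q - 5)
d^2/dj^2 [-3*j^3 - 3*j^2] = -18*j - 6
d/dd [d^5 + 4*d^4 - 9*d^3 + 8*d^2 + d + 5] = 5*d^4 + 16*d^3 - 27*d^2 + 16*d + 1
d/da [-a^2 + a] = 1 - 2*a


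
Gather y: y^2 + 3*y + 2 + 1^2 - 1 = y^2 + 3*y + 2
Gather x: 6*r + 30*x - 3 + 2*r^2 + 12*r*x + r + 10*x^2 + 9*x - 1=2*r^2 + 7*r + 10*x^2 + x*(12*r + 39) - 4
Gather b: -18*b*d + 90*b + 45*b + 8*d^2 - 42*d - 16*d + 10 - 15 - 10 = b*(135 - 18*d) + 8*d^2 - 58*d - 15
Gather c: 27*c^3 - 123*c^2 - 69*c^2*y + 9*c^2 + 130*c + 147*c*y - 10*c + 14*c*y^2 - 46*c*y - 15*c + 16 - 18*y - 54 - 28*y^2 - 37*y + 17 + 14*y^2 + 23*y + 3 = 27*c^3 + c^2*(-69*y - 114) + c*(14*y^2 + 101*y + 105) - 14*y^2 - 32*y - 18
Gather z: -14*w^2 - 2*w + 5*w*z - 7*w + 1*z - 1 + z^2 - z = -14*w^2 + 5*w*z - 9*w + z^2 - 1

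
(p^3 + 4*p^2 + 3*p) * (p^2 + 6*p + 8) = p^5 + 10*p^4 + 35*p^3 + 50*p^2 + 24*p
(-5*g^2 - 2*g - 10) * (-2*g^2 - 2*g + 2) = 10*g^4 + 14*g^3 + 14*g^2 + 16*g - 20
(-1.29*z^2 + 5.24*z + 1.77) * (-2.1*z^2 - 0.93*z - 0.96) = 2.709*z^4 - 9.8043*z^3 - 7.3518*z^2 - 6.6765*z - 1.6992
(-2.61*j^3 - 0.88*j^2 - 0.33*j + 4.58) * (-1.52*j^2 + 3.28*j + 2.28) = 3.9672*j^5 - 7.2232*j^4 - 8.3356*j^3 - 10.0504*j^2 + 14.27*j + 10.4424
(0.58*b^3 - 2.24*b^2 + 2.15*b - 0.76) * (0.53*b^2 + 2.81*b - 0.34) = 0.3074*b^5 + 0.4426*b^4 - 5.3521*b^3 + 6.4003*b^2 - 2.8666*b + 0.2584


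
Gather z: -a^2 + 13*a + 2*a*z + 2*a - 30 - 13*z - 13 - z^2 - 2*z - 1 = -a^2 + 15*a - z^2 + z*(2*a - 15) - 44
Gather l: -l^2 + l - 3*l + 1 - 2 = -l^2 - 2*l - 1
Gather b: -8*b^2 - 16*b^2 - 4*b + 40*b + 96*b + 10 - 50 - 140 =-24*b^2 + 132*b - 180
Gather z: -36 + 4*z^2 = 4*z^2 - 36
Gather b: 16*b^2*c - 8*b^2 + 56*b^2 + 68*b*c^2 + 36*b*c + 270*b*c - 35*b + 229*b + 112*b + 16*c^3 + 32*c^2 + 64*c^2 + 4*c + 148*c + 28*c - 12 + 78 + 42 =b^2*(16*c + 48) + b*(68*c^2 + 306*c + 306) + 16*c^3 + 96*c^2 + 180*c + 108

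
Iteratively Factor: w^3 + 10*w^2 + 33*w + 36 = (w + 4)*(w^2 + 6*w + 9) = (w + 3)*(w + 4)*(w + 3)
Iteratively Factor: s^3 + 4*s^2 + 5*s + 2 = (s + 1)*(s^2 + 3*s + 2) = (s + 1)^2*(s + 2)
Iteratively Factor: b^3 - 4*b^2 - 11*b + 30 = (b + 3)*(b^2 - 7*b + 10) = (b - 2)*(b + 3)*(b - 5)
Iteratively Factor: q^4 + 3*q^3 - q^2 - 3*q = (q + 1)*(q^3 + 2*q^2 - 3*q) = (q + 1)*(q + 3)*(q^2 - q) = (q - 1)*(q + 1)*(q + 3)*(q)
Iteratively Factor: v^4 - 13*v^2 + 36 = (v + 2)*(v^3 - 2*v^2 - 9*v + 18) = (v - 2)*(v + 2)*(v^2 - 9) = (v - 3)*(v - 2)*(v + 2)*(v + 3)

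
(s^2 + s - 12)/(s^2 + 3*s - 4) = (s - 3)/(s - 1)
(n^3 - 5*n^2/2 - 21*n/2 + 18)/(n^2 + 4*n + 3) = (n^2 - 11*n/2 + 6)/(n + 1)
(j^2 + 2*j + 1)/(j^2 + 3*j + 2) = (j + 1)/(j + 2)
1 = 1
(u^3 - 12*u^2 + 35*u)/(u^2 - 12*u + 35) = u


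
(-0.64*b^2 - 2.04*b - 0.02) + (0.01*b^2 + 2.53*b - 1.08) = -0.63*b^2 + 0.49*b - 1.1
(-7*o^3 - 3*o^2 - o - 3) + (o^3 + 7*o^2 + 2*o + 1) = -6*o^3 + 4*o^2 + o - 2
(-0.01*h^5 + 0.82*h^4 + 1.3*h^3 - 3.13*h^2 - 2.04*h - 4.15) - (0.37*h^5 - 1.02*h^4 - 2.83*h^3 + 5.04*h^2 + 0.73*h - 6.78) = -0.38*h^5 + 1.84*h^4 + 4.13*h^3 - 8.17*h^2 - 2.77*h + 2.63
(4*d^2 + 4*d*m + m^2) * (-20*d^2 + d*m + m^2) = -80*d^4 - 76*d^3*m - 12*d^2*m^2 + 5*d*m^3 + m^4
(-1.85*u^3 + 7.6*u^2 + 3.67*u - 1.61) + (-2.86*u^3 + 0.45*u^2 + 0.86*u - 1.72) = -4.71*u^3 + 8.05*u^2 + 4.53*u - 3.33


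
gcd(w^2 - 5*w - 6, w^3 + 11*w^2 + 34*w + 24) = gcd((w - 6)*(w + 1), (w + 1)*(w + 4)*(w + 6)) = w + 1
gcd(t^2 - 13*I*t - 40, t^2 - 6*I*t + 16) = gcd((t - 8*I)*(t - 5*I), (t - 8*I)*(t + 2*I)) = t - 8*I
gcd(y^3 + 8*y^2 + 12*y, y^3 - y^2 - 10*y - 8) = y + 2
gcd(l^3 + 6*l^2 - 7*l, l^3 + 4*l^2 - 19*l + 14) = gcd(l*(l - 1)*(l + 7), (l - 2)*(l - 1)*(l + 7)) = l^2 + 6*l - 7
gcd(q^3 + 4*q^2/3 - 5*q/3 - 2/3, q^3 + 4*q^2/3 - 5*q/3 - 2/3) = q^3 + 4*q^2/3 - 5*q/3 - 2/3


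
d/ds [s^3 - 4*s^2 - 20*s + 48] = 3*s^2 - 8*s - 20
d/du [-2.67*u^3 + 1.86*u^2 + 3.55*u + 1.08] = -8.01*u^2 + 3.72*u + 3.55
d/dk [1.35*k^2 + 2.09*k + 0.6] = 2.7*k + 2.09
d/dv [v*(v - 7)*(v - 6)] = 3*v^2 - 26*v + 42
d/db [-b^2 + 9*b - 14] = 9 - 2*b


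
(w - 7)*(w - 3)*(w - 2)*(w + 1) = w^4 - 11*w^3 + 29*w^2 - w - 42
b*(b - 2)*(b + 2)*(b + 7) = b^4 + 7*b^3 - 4*b^2 - 28*b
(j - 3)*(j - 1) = j^2 - 4*j + 3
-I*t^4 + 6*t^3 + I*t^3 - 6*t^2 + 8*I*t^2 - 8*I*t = t*(t + 2*I)*(t + 4*I)*(-I*t + I)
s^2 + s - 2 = (s - 1)*(s + 2)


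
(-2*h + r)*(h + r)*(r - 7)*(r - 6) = -2*h^2*r^2 + 26*h^2*r - 84*h^2 - h*r^3 + 13*h*r^2 - 42*h*r + r^4 - 13*r^3 + 42*r^2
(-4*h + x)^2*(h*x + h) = 16*h^3*x + 16*h^3 - 8*h^2*x^2 - 8*h^2*x + h*x^3 + h*x^2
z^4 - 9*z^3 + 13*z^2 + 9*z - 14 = (z - 7)*(z - 2)*(z - 1)*(z + 1)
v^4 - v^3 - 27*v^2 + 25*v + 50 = (v - 5)*(v - 2)*(v + 1)*(v + 5)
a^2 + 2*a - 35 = (a - 5)*(a + 7)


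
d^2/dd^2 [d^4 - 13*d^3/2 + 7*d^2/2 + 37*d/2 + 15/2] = 12*d^2 - 39*d + 7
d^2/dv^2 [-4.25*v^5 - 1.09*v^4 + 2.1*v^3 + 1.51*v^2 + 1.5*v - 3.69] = -85.0*v^3 - 13.08*v^2 + 12.6*v + 3.02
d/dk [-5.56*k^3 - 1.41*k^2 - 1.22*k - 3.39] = -16.68*k^2 - 2.82*k - 1.22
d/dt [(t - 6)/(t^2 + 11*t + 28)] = (t^2 + 11*t - (t - 6)*(2*t + 11) + 28)/(t^2 + 11*t + 28)^2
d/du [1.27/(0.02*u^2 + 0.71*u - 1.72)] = (-0.0508*u - 0.9017)/(0.02*u^2 + 0.71*u - 1.72)^2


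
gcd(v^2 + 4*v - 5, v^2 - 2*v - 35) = v + 5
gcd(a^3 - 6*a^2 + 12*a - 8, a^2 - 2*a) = a - 2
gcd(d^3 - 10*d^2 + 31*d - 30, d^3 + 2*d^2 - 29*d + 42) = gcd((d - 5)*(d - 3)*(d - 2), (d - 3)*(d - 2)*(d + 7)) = d^2 - 5*d + 6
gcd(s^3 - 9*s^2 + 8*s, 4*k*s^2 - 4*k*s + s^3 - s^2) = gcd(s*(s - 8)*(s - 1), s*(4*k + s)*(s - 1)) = s^2 - s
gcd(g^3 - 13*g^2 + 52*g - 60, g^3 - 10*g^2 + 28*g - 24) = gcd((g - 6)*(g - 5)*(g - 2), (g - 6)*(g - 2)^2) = g^2 - 8*g + 12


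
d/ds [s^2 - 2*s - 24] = 2*s - 2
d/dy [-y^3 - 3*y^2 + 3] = 3*y*(-y - 2)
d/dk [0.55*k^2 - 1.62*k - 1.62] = 1.1*k - 1.62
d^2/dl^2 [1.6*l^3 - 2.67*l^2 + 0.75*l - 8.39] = 9.6*l - 5.34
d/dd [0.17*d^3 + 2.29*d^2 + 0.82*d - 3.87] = 0.51*d^2 + 4.58*d + 0.82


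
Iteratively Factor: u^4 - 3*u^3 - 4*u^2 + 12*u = (u + 2)*(u^3 - 5*u^2 + 6*u) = (u - 3)*(u + 2)*(u^2 - 2*u) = (u - 3)*(u - 2)*(u + 2)*(u)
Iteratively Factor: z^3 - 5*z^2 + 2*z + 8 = (z - 4)*(z^2 - z - 2) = (z - 4)*(z + 1)*(z - 2)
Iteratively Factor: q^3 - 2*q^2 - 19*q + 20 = (q - 5)*(q^2 + 3*q - 4) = (q - 5)*(q - 1)*(q + 4)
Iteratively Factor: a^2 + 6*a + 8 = (a + 2)*(a + 4)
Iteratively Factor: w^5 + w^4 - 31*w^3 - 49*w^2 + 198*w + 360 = (w + 3)*(w^4 - 2*w^3 - 25*w^2 + 26*w + 120) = (w - 5)*(w + 3)*(w^3 + 3*w^2 - 10*w - 24) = (w - 5)*(w + 3)*(w + 4)*(w^2 - w - 6) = (w - 5)*(w - 3)*(w + 3)*(w + 4)*(w + 2)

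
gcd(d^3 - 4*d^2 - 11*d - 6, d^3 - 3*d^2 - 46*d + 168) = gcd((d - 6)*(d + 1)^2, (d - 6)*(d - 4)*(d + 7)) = d - 6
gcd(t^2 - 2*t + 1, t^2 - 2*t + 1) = t^2 - 2*t + 1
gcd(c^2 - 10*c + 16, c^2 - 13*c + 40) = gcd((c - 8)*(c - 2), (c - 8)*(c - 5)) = c - 8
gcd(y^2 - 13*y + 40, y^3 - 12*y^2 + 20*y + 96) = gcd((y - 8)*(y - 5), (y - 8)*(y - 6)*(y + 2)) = y - 8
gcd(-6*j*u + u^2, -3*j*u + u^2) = u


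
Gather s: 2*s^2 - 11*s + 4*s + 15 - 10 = 2*s^2 - 7*s + 5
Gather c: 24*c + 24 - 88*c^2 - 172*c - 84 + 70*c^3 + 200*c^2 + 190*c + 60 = 70*c^3 + 112*c^2 + 42*c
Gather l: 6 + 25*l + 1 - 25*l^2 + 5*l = -25*l^2 + 30*l + 7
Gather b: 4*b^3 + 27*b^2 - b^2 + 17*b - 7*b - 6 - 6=4*b^3 + 26*b^2 + 10*b - 12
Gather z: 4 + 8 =12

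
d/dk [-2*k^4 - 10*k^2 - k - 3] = -8*k^3 - 20*k - 1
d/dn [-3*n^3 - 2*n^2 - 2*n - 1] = -9*n^2 - 4*n - 2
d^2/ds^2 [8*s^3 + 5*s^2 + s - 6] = 48*s + 10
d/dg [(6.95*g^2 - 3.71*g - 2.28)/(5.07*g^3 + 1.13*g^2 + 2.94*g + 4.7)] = (-35.2365*g^4 + 37.6194*g^3 + 59.3041*g^2 + 70.4828*g - 10.7338)/(25.7049*g^6 + 11.4582*g^5 + 31.0885*g^4 + 54.3024*g^3 + 19.2656*g^2 + 27.636*g + 22.09)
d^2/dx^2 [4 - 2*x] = 0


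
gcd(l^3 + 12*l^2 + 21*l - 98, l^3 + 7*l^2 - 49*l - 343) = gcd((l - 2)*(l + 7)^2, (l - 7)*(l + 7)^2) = l^2 + 14*l + 49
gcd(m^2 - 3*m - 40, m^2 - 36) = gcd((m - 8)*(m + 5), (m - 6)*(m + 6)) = 1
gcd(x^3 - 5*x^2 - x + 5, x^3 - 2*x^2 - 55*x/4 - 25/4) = x - 5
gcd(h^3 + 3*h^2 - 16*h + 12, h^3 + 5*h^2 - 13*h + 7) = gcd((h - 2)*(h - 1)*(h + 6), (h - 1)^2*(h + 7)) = h - 1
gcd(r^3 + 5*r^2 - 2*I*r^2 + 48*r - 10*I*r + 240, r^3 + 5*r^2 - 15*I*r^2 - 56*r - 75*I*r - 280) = r^2 + r*(5 - 8*I) - 40*I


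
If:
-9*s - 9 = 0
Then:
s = -1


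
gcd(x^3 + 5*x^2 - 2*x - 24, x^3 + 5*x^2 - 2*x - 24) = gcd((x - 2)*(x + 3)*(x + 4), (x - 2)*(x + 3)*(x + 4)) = x^3 + 5*x^2 - 2*x - 24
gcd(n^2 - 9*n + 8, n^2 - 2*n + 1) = n - 1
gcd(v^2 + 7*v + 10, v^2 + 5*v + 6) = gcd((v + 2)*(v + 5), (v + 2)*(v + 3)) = v + 2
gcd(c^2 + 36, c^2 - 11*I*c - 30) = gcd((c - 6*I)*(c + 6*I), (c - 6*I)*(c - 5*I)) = c - 6*I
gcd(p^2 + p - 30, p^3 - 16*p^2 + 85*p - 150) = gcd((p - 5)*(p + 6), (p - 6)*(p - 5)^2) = p - 5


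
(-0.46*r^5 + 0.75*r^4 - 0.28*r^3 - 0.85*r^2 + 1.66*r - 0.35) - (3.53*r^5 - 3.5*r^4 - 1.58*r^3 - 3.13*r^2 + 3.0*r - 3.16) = -3.99*r^5 + 4.25*r^4 + 1.3*r^3 + 2.28*r^2 - 1.34*r + 2.81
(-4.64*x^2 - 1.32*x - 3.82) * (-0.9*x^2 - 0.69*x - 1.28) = 4.176*x^4 + 4.3896*x^3 + 10.288*x^2 + 4.3254*x + 4.8896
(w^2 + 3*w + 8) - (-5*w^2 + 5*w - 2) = 6*w^2 - 2*w + 10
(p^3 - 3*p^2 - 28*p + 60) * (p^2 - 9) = p^5 - 3*p^4 - 37*p^3 + 87*p^2 + 252*p - 540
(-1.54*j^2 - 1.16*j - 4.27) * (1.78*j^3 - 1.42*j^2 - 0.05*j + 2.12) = -2.7412*j^5 + 0.122*j^4 - 5.8764*j^3 + 2.8566*j^2 - 2.2457*j - 9.0524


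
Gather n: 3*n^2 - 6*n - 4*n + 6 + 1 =3*n^2 - 10*n + 7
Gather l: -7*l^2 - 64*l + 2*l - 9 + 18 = -7*l^2 - 62*l + 9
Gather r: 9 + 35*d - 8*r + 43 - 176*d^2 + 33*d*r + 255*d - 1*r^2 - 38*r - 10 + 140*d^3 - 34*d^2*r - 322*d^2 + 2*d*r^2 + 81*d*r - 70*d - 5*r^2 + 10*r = 140*d^3 - 498*d^2 + 220*d + r^2*(2*d - 6) + r*(-34*d^2 + 114*d - 36) + 42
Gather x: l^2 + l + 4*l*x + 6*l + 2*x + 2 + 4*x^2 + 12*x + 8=l^2 + 7*l + 4*x^2 + x*(4*l + 14) + 10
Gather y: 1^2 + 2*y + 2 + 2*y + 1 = 4*y + 4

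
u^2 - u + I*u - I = (u - 1)*(u + I)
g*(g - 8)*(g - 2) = g^3 - 10*g^2 + 16*g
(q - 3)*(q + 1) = q^2 - 2*q - 3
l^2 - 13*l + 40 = (l - 8)*(l - 5)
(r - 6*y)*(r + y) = r^2 - 5*r*y - 6*y^2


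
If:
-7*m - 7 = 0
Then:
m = -1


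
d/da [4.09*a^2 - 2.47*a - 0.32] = 8.18*a - 2.47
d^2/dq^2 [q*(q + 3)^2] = 6*q + 12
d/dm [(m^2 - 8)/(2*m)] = 1/2 + 4/m^2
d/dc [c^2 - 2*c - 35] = 2*c - 2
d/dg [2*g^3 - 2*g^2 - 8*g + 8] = 6*g^2 - 4*g - 8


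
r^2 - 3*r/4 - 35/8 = (r - 5/2)*(r + 7/4)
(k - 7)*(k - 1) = k^2 - 8*k + 7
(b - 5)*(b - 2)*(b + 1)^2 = b^4 - 5*b^3 - 3*b^2 + 13*b + 10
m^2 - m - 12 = (m - 4)*(m + 3)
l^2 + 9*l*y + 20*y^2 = (l + 4*y)*(l + 5*y)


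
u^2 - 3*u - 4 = (u - 4)*(u + 1)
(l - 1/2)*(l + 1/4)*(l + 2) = l^3 + 7*l^2/4 - 5*l/8 - 1/4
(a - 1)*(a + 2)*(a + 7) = a^3 + 8*a^2 + 5*a - 14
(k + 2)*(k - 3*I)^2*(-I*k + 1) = -I*k^4 - 5*k^3 - 2*I*k^3 - 10*k^2 + 3*I*k^2 - 9*k + 6*I*k - 18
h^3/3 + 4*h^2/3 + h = h*(h/3 + 1/3)*(h + 3)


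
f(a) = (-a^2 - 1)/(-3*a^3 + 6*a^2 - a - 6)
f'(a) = -2*a/(-3*a^3 + 6*a^2 - a - 6) + (-a^2 - 1)*(9*a^2 - 12*a + 1)/(-3*a^3 + 6*a^2 - a - 6)^2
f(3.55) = 0.20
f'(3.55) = -0.11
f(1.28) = 0.71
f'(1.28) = 0.61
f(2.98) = 0.28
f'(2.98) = -0.19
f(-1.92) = -0.12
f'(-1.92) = -0.08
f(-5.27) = -0.05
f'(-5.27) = -0.01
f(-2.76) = -0.08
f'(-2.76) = -0.03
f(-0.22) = 0.19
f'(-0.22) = -0.22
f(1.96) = 0.65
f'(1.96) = -0.52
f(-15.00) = -0.02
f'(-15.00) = 0.00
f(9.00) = 0.05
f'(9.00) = -0.00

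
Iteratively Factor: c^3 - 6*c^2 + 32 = (c - 4)*(c^2 - 2*c - 8) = (c - 4)*(c + 2)*(c - 4)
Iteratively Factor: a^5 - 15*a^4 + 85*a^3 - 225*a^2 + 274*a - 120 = (a - 2)*(a^4 - 13*a^3 + 59*a^2 - 107*a + 60) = (a - 4)*(a - 2)*(a^3 - 9*a^2 + 23*a - 15) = (a - 4)*(a - 3)*(a - 2)*(a^2 - 6*a + 5) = (a - 5)*(a - 4)*(a - 3)*(a - 2)*(a - 1)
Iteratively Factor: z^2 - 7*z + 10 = (z - 2)*(z - 5)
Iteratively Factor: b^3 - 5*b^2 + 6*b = (b)*(b^2 - 5*b + 6) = b*(b - 3)*(b - 2)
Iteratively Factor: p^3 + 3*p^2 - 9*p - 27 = (p - 3)*(p^2 + 6*p + 9) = (p - 3)*(p + 3)*(p + 3)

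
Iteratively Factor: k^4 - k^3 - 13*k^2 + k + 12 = (k + 3)*(k^3 - 4*k^2 - k + 4) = (k - 1)*(k + 3)*(k^2 - 3*k - 4) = (k - 4)*(k - 1)*(k + 3)*(k + 1)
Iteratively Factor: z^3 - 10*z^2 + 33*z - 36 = (z - 3)*(z^2 - 7*z + 12) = (z - 3)^2*(z - 4)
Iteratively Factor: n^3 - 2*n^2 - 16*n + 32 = (n - 2)*(n^2 - 16) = (n - 2)*(n + 4)*(n - 4)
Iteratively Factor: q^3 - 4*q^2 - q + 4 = (q - 4)*(q^2 - 1) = (q - 4)*(q - 1)*(q + 1)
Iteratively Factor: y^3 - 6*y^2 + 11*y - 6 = (y - 2)*(y^2 - 4*y + 3) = (y - 2)*(y - 1)*(y - 3)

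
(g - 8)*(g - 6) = g^2 - 14*g + 48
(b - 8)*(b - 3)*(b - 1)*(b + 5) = b^4 - 7*b^3 - 25*b^2 + 151*b - 120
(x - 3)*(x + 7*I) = x^2 - 3*x + 7*I*x - 21*I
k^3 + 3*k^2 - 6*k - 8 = (k - 2)*(k + 1)*(k + 4)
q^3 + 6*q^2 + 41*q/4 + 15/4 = (q + 1/2)*(q + 5/2)*(q + 3)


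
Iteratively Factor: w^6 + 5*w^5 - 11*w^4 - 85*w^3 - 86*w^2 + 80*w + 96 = (w + 1)*(w^5 + 4*w^4 - 15*w^3 - 70*w^2 - 16*w + 96) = (w - 4)*(w + 1)*(w^4 + 8*w^3 + 17*w^2 - 2*w - 24) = (w - 4)*(w + 1)*(w + 2)*(w^3 + 6*w^2 + 5*w - 12) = (w - 4)*(w + 1)*(w + 2)*(w + 4)*(w^2 + 2*w - 3) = (w - 4)*(w - 1)*(w + 1)*(w + 2)*(w + 4)*(w + 3)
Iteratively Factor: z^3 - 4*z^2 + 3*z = (z - 1)*(z^2 - 3*z) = (z - 3)*(z - 1)*(z)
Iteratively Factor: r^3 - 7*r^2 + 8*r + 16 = (r + 1)*(r^2 - 8*r + 16) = (r - 4)*(r + 1)*(r - 4)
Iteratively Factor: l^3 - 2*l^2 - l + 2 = (l - 2)*(l^2 - 1) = (l - 2)*(l - 1)*(l + 1)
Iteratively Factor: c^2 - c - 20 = (c - 5)*(c + 4)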